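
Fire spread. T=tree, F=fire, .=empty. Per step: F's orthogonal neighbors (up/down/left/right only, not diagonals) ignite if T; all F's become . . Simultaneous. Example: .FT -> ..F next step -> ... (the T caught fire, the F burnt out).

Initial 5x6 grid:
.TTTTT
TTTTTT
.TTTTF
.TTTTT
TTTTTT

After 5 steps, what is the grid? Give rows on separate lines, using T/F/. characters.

Step 1: 3 trees catch fire, 1 burn out
  .TTTTT
  TTTTTF
  .TTTF.
  .TTTTF
  TTTTTT
Step 2: 5 trees catch fire, 3 burn out
  .TTTTF
  TTTTF.
  .TTF..
  .TTTF.
  TTTTTF
Step 3: 5 trees catch fire, 5 burn out
  .TTTF.
  TTTF..
  .TF...
  .TTF..
  TTTTF.
Step 4: 5 trees catch fire, 5 burn out
  .TTF..
  TTF...
  .F....
  .TF...
  TTTF..
Step 5: 4 trees catch fire, 5 burn out
  .TF...
  TF....
  ......
  .F....
  TTF...

.TF...
TF....
......
.F....
TTF...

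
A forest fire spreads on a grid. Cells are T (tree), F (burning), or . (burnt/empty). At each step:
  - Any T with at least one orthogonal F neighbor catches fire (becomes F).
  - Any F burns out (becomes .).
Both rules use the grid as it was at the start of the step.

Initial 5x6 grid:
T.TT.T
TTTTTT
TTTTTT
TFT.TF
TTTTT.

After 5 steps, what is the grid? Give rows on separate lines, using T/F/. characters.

Step 1: 6 trees catch fire, 2 burn out
  T.TT.T
  TTTTTT
  TFTTTF
  F.F.F.
  TFTTT.
Step 2: 8 trees catch fire, 6 burn out
  T.TT.T
  TFTTTF
  F.FTF.
  ......
  F.FTF.
Step 3: 6 trees catch fire, 8 burn out
  T.TT.F
  F.FTF.
  ...F..
  ......
  ...F..
Step 4: 3 trees catch fire, 6 burn out
  F.FT..
  ...F..
  ......
  ......
  ......
Step 5: 1 trees catch fire, 3 burn out
  ...F..
  ......
  ......
  ......
  ......

...F..
......
......
......
......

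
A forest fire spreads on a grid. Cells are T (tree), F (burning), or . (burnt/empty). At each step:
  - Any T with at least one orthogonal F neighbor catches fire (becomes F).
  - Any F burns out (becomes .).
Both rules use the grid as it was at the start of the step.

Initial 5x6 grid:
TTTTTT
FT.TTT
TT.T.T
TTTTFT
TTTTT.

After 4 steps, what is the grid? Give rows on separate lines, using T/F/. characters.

Step 1: 6 trees catch fire, 2 burn out
  FTTTTT
  .F.TTT
  FT.T.T
  TTTF.F
  TTTTF.
Step 2: 7 trees catch fire, 6 burn out
  .FTTTT
  ...TTT
  .F.F.F
  FTF...
  TTTF..
Step 3: 6 trees catch fire, 7 burn out
  ..FTTT
  ...FTF
  ......
  .F....
  FTF...
Step 4: 4 trees catch fire, 6 burn out
  ...FTF
  ....F.
  ......
  ......
  .F....

...FTF
....F.
......
......
.F....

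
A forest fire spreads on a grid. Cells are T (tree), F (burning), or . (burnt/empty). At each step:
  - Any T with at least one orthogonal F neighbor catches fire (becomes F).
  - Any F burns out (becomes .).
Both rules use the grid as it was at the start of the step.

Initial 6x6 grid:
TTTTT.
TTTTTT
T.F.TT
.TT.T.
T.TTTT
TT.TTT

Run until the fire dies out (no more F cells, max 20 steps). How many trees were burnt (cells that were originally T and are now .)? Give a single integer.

Answer: 24

Derivation:
Step 1: +2 fires, +1 burnt (F count now 2)
Step 2: +5 fires, +2 burnt (F count now 5)
Step 3: +5 fires, +5 burnt (F count now 5)
Step 4: +7 fires, +5 burnt (F count now 7)
Step 5: +4 fires, +7 burnt (F count now 4)
Step 6: +1 fires, +4 burnt (F count now 1)
Step 7: +0 fires, +1 burnt (F count now 0)
Fire out after step 7
Initially T: 27, now '.': 33
Total burnt (originally-T cells now '.'): 24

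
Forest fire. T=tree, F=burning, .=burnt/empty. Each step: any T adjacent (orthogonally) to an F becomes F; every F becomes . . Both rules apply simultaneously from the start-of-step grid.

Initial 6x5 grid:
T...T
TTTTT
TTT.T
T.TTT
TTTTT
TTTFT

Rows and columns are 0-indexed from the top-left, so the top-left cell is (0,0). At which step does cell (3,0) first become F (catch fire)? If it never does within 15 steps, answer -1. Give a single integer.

Step 1: cell (3,0)='T' (+3 fires, +1 burnt)
Step 2: cell (3,0)='T' (+4 fires, +3 burnt)
Step 3: cell (3,0)='T' (+4 fires, +4 burnt)
Step 4: cell (3,0)='T' (+3 fires, +4 burnt)
Step 5: cell (3,0)='F' (+4 fires, +3 burnt)
  -> target ignites at step 5
Step 6: cell (3,0)='.' (+4 fires, +4 burnt)
Step 7: cell (3,0)='.' (+1 fires, +4 burnt)
Step 8: cell (3,0)='.' (+1 fires, +1 burnt)
Step 9: cell (3,0)='.' (+0 fires, +1 burnt)
  fire out at step 9

5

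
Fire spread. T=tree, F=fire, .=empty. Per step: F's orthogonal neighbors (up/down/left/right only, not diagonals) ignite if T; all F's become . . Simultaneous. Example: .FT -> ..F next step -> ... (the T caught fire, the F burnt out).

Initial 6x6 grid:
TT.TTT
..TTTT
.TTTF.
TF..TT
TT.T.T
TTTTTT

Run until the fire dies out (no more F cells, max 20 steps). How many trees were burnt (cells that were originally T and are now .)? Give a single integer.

Step 1: +6 fires, +2 burnt (F count now 6)
Step 2: +7 fires, +6 burnt (F count now 7)
Step 3: +6 fires, +7 burnt (F count now 6)
Step 4: +2 fires, +6 burnt (F count now 2)
Step 5: +2 fires, +2 burnt (F count now 2)
Step 6: +0 fires, +2 burnt (F count now 0)
Fire out after step 6
Initially T: 25, now '.': 34
Total burnt (originally-T cells now '.'): 23

Answer: 23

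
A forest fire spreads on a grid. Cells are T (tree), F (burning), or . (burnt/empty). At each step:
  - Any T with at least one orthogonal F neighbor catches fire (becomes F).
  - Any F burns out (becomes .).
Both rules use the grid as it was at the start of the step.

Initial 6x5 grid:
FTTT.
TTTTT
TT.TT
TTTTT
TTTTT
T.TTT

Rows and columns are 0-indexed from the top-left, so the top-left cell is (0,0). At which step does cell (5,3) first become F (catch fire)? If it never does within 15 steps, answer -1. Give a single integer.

Step 1: cell (5,3)='T' (+2 fires, +1 burnt)
Step 2: cell (5,3)='T' (+3 fires, +2 burnt)
Step 3: cell (5,3)='T' (+4 fires, +3 burnt)
Step 4: cell (5,3)='T' (+3 fires, +4 burnt)
Step 5: cell (5,3)='T' (+5 fires, +3 burnt)
Step 6: cell (5,3)='T' (+3 fires, +5 burnt)
Step 7: cell (5,3)='T' (+3 fires, +3 burnt)
Step 8: cell (5,3)='F' (+2 fires, +3 burnt)
  -> target ignites at step 8
Step 9: cell (5,3)='.' (+1 fires, +2 burnt)
Step 10: cell (5,3)='.' (+0 fires, +1 burnt)
  fire out at step 10

8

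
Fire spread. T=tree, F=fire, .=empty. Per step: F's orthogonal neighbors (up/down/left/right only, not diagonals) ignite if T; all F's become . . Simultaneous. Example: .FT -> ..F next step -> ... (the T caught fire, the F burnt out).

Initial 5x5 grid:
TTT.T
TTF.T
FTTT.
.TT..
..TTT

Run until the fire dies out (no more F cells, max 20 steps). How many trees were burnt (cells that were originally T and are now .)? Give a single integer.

Answer: 13

Derivation:
Step 1: +5 fires, +2 burnt (F count now 5)
Step 2: +5 fires, +5 burnt (F count now 5)
Step 3: +1 fires, +5 burnt (F count now 1)
Step 4: +1 fires, +1 burnt (F count now 1)
Step 5: +1 fires, +1 burnt (F count now 1)
Step 6: +0 fires, +1 burnt (F count now 0)
Fire out after step 6
Initially T: 15, now '.': 23
Total burnt (originally-T cells now '.'): 13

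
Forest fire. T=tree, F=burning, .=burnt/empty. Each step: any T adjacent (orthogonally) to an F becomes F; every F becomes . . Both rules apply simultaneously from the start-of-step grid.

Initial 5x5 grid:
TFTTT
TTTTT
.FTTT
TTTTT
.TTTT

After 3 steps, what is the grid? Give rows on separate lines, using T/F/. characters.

Step 1: 5 trees catch fire, 2 burn out
  F.FTT
  TFTTT
  ..FTT
  TFTTT
  .TTTT
Step 2: 7 trees catch fire, 5 burn out
  ...FT
  F.FTT
  ...FT
  F.FTT
  .FTTT
Step 3: 5 trees catch fire, 7 burn out
  ....F
  ...FT
  ....F
  ...FT
  ..FTT

....F
...FT
....F
...FT
..FTT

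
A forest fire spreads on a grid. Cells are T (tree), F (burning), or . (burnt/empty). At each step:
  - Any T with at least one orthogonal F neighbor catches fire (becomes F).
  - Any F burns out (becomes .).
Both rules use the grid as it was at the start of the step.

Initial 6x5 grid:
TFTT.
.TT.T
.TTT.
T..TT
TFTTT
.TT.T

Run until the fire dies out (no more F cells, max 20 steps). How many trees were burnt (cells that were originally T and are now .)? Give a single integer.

Step 1: +6 fires, +2 burnt (F count now 6)
Step 2: +6 fires, +6 burnt (F count now 6)
Step 3: +3 fires, +6 burnt (F count now 3)
Step 4: +3 fires, +3 burnt (F count now 3)
Step 5: +0 fires, +3 burnt (F count now 0)
Fire out after step 5
Initially T: 19, now '.': 29
Total burnt (originally-T cells now '.'): 18

Answer: 18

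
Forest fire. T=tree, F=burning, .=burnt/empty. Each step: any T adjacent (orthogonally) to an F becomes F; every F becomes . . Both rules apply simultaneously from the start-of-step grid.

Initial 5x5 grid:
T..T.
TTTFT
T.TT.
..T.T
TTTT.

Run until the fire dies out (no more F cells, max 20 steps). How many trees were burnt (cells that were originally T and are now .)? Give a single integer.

Step 1: +4 fires, +1 burnt (F count now 4)
Step 2: +2 fires, +4 burnt (F count now 2)
Step 3: +2 fires, +2 burnt (F count now 2)
Step 4: +3 fires, +2 burnt (F count now 3)
Step 5: +2 fires, +3 burnt (F count now 2)
Step 6: +1 fires, +2 burnt (F count now 1)
Step 7: +0 fires, +1 burnt (F count now 0)
Fire out after step 7
Initially T: 15, now '.': 24
Total burnt (originally-T cells now '.'): 14

Answer: 14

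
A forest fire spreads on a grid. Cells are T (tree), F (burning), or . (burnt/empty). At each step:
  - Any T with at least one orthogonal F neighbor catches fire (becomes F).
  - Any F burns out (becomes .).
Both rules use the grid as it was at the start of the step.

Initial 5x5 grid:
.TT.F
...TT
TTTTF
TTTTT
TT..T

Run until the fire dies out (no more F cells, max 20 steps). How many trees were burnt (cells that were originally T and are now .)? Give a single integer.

Answer: 14

Derivation:
Step 1: +3 fires, +2 burnt (F count now 3)
Step 2: +4 fires, +3 burnt (F count now 4)
Step 3: +2 fires, +4 burnt (F count now 2)
Step 4: +2 fires, +2 burnt (F count now 2)
Step 5: +2 fires, +2 burnt (F count now 2)
Step 6: +1 fires, +2 burnt (F count now 1)
Step 7: +0 fires, +1 burnt (F count now 0)
Fire out after step 7
Initially T: 16, now '.': 23
Total burnt (originally-T cells now '.'): 14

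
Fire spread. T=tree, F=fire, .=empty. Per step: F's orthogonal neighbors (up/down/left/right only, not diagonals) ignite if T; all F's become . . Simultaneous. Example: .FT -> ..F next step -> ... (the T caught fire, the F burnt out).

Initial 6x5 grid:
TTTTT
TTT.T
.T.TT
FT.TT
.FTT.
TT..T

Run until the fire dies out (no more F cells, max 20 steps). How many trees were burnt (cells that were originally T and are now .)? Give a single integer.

Step 1: +3 fires, +2 burnt (F count now 3)
Step 2: +3 fires, +3 burnt (F count now 3)
Step 3: +2 fires, +3 burnt (F count now 2)
Step 4: +5 fires, +2 burnt (F count now 5)
Step 5: +3 fires, +5 burnt (F count now 3)
Step 6: +2 fires, +3 burnt (F count now 2)
Step 7: +1 fires, +2 burnt (F count now 1)
Step 8: +0 fires, +1 burnt (F count now 0)
Fire out after step 8
Initially T: 20, now '.': 29
Total burnt (originally-T cells now '.'): 19

Answer: 19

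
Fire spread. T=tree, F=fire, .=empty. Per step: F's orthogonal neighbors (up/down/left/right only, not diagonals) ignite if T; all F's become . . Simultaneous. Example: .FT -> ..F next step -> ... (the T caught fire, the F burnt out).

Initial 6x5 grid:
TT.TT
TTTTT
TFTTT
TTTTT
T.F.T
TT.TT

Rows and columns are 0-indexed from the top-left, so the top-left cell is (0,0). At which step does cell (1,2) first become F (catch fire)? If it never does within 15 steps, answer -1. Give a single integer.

Step 1: cell (1,2)='T' (+5 fires, +2 burnt)
Step 2: cell (1,2)='F' (+6 fires, +5 burnt)
  -> target ignites at step 2
Step 3: cell (1,2)='.' (+5 fires, +6 burnt)
Step 4: cell (1,2)='.' (+4 fires, +5 burnt)
Step 5: cell (1,2)='.' (+3 fires, +4 burnt)
Step 6: cell (1,2)='.' (+1 fires, +3 burnt)
Step 7: cell (1,2)='.' (+0 fires, +1 burnt)
  fire out at step 7

2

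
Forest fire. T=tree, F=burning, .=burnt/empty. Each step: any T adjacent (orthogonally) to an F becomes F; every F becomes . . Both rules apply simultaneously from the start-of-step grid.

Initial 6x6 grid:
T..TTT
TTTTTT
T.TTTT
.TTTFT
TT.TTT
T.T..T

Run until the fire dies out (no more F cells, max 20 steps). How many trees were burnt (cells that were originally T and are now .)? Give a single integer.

Step 1: +4 fires, +1 burnt (F count now 4)
Step 2: +6 fires, +4 burnt (F count now 6)
Step 3: +6 fires, +6 burnt (F count now 6)
Step 4: +4 fires, +6 burnt (F count now 4)
Step 5: +2 fires, +4 burnt (F count now 2)
Step 6: +2 fires, +2 burnt (F count now 2)
Step 7: +2 fires, +2 burnt (F count now 2)
Step 8: +0 fires, +2 burnt (F count now 0)
Fire out after step 8
Initially T: 27, now '.': 35
Total burnt (originally-T cells now '.'): 26

Answer: 26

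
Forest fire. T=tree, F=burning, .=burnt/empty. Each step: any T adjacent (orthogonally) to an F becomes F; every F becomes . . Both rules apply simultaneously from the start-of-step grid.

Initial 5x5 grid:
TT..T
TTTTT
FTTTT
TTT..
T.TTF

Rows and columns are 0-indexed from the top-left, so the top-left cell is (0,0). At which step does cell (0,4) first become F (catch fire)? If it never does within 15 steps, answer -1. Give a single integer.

Step 1: cell (0,4)='T' (+4 fires, +2 burnt)
Step 2: cell (0,4)='T' (+6 fires, +4 burnt)
Step 3: cell (0,4)='T' (+4 fires, +6 burnt)
Step 4: cell (0,4)='T' (+2 fires, +4 burnt)
Step 5: cell (0,4)='T' (+1 fires, +2 burnt)
Step 6: cell (0,4)='F' (+1 fires, +1 burnt)
  -> target ignites at step 6
Step 7: cell (0,4)='.' (+0 fires, +1 burnt)
  fire out at step 7

6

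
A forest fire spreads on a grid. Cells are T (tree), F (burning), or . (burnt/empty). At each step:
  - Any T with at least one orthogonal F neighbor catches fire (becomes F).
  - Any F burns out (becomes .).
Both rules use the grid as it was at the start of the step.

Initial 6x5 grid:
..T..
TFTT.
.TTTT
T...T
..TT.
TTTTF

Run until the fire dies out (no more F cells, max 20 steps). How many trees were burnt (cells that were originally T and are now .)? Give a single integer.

Answer: 15

Derivation:
Step 1: +4 fires, +2 burnt (F count now 4)
Step 2: +5 fires, +4 burnt (F count now 5)
Step 3: +3 fires, +5 burnt (F count now 3)
Step 4: +2 fires, +3 burnt (F count now 2)
Step 5: +1 fires, +2 burnt (F count now 1)
Step 6: +0 fires, +1 burnt (F count now 0)
Fire out after step 6
Initially T: 16, now '.': 29
Total burnt (originally-T cells now '.'): 15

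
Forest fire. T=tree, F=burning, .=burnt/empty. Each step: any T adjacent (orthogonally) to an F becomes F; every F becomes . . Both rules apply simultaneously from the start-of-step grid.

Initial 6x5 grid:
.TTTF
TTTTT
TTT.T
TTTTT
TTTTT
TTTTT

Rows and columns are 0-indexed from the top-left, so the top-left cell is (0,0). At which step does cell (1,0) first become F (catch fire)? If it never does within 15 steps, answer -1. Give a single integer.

Step 1: cell (1,0)='T' (+2 fires, +1 burnt)
Step 2: cell (1,0)='T' (+3 fires, +2 burnt)
Step 3: cell (1,0)='T' (+3 fires, +3 burnt)
Step 4: cell (1,0)='T' (+4 fires, +3 burnt)
Step 5: cell (1,0)='F' (+5 fires, +4 burnt)
  -> target ignites at step 5
Step 6: cell (1,0)='.' (+4 fires, +5 burnt)
Step 7: cell (1,0)='.' (+3 fires, +4 burnt)
Step 8: cell (1,0)='.' (+2 fires, +3 burnt)
Step 9: cell (1,0)='.' (+1 fires, +2 burnt)
Step 10: cell (1,0)='.' (+0 fires, +1 burnt)
  fire out at step 10

5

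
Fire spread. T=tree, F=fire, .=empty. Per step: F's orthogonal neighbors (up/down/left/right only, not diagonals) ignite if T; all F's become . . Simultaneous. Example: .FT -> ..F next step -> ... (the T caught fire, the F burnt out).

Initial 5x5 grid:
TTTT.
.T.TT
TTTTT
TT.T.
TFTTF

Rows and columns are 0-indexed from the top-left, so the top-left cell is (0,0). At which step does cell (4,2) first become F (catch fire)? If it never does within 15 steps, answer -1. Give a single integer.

Step 1: cell (4,2)='F' (+4 fires, +2 burnt)
  -> target ignites at step 1
Step 2: cell (4,2)='.' (+3 fires, +4 burnt)
Step 3: cell (4,2)='.' (+4 fires, +3 burnt)
Step 4: cell (4,2)='.' (+3 fires, +4 burnt)
Step 5: cell (4,2)='.' (+4 fires, +3 burnt)
Step 6: cell (4,2)='.' (+0 fires, +4 burnt)
  fire out at step 6

1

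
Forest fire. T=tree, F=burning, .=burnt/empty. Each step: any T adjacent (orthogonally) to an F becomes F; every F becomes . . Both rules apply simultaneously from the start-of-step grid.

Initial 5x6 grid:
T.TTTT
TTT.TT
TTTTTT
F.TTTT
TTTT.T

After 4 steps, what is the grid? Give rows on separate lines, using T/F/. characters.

Step 1: 2 trees catch fire, 1 burn out
  T.TTTT
  TTT.TT
  FTTTTT
  ..TTTT
  FTTT.T
Step 2: 3 trees catch fire, 2 burn out
  T.TTTT
  FTT.TT
  .FTTTT
  ..TTTT
  .FTT.T
Step 3: 4 trees catch fire, 3 burn out
  F.TTTT
  .FT.TT
  ..FTTT
  ..TTTT
  ..FT.T
Step 4: 4 trees catch fire, 4 burn out
  ..TTTT
  ..F.TT
  ...FTT
  ..FTTT
  ...F.T

..TTTT
..F.TT
...FTT
..FTTT
...F.T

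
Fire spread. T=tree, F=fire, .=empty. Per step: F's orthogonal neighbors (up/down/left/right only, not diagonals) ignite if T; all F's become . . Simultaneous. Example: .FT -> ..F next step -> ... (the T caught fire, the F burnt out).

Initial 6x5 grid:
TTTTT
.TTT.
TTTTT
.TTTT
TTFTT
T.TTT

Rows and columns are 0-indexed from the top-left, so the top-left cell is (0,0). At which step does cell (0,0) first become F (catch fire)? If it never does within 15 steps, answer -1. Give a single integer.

Step 1: cell (0,0)='T' (+4 fires, +1 burnt)
Step 2: cell (0,0)='T' (+6 fires, +4 burnt)
Step 3: cell (0,0)='T' (+6 fires, +6 burnt)
Step 4: cell (0,0)='T' (+5 fires, +6 burnt)
Step 5: cell (0,0)='T' (+2 fires, +5 burnt)
Step 6: cell (0,0)='F' (+2 fires, +2 burnt)
  -> target ignites at step 6
Step 7: cell (0,0)='.' (+0 fires, +2 burnt)
  fire out at step 7

6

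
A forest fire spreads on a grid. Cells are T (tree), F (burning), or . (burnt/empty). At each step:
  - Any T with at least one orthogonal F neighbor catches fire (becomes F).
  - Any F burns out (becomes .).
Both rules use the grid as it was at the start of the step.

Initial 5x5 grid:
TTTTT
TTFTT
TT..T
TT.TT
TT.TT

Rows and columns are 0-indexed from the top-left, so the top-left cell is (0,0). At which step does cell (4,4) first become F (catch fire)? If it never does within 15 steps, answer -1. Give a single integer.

Step 1: cell (4,4)='T' (+3 fires, +1 burnt)
Step 2: cell (4,4)='T' (+5 fires, +3 burnt)
Step 3: cell (4,4)='T' (+5 fires, +5 burnt)
Step 4: cell (4,4)='T' (+3 fires, +5 burnt)
Step 5: cell (4,4)='F' (+3 fires, +3 burnt)
  -> target ignites at step 5
Step 6: cell (4,4)='.' (+1 fires, +3 burnt)
Step 7: cell (4,4)='.' (+0 fires, +1 burnt)
  fire out at step 7

5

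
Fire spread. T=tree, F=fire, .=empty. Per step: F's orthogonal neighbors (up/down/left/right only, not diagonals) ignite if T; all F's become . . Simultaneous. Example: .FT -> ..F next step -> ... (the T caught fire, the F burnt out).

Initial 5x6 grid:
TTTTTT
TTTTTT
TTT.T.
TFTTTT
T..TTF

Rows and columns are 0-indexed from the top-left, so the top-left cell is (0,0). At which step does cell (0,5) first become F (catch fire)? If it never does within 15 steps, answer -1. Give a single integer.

Step 1: cell (0,5)='T' (+5 fires, +2 burnt)
Step 2: cell (0,5)='T' (+7 fires, +5 burnt)
Step 3: cell (0,5)='T' (+4 fires, +7 burnt)
Step 4: cell (0,5)='T' (+4 fires, +4 burnt)
Step 5: cell (0,5)='T' (+3 fires, +4 burnt)
Step 6: cell (0,5)='F' (+1 fires, +3 burnt)
  -> target ignites at step 6
Step 7: cell (0,5)='.' (+0 fires, +1 burnt)
  fire out at step 7

6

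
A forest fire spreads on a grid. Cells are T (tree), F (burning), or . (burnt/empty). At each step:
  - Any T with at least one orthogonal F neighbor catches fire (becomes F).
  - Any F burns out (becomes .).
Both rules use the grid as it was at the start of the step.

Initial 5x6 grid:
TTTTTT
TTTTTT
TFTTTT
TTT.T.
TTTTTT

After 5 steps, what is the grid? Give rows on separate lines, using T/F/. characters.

Step 1: 4 trees catch fire, 1 burn out
  TTTTTT
  TFTTTT
  F.FTTT
  TFT.T.
  TTTTTT
Step 2: 7 trees catch fire, 4 burn out
  TFTTTT
  F.FTTT
  ...FTT
  F.F.T.
  TFTTTT
Step 3: 6 trees catch fire, 7 burn out
  F.FTTT
  ...FTT
  ....FT
  ....T.
  F.FTTT
Step 4: 5 trees catch fire, 6 burn out
  ...FTT
  ....FT
  .....F
  ....F.
  ...FTT
Step 5: 3 trees catch fire, 5 burn out
  ....FT
  .....F
  ......
  ......
  ....FT

....FT
.....F
......
......
....FT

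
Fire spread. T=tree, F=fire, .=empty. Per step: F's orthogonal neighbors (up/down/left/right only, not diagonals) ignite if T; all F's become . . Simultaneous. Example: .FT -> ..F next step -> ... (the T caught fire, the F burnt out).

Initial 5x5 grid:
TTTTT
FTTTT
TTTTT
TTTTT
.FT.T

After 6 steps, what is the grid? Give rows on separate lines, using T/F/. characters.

Step 1: 5 trees catch fire, 2 burn out
  FTTTT
  .FTTT
  FTTTT
  TFTTT
  ..F.T
Step 2: 5 trees catch fire, 5 burn out
  .FTTT
  ..FTT
  .FTTT
  F.FTT
  ....T
Step 3: 4 trees catch fire, 5 burn out
  ..FTT
  ...FT
  ..FTT
  ...FT
  ....T
Step 4: 4 trees catch fire, 4 burn out
  ...FT
  ....F
  ...FT
  ....F
  ....T
Step 5: 3 trees catch fire, 4 burn out
  ....F
  .....
  ....F
  .....
  ....F
Step 6: 0 trees catch fire, 3 burn out
  .....
  .....
  .....
  .....
  .....

.....
.....
.....
.....
.....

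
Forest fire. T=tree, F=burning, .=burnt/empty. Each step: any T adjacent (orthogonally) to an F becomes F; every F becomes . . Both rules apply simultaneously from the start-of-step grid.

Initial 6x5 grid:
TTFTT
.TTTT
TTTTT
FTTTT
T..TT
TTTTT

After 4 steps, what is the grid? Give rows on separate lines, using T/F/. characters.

Step 1: 6 trees catch fire, 2 burn out
  TF.FT
  .TFTT
  FTTTT
  .FTTT
  F..TT
  TTTTT
Step 2: 8 trees catch fire, 6 burn out
  F...F
  .F.FT
  .FFTT
  ..FTT
  ...TT
  FTTTT
Step 3: 4 trees catch fire, 8 burn out
  .....
  ....F
  ...FT
  ...FT
  ...TT
  .FTTT
Step 4: 4 trees catch fire, 4 burn out
  .....
  .....
  ....F
  ....F
  ...FT
  ..FTT

.....
.....
....F
....F
...FT
..FTT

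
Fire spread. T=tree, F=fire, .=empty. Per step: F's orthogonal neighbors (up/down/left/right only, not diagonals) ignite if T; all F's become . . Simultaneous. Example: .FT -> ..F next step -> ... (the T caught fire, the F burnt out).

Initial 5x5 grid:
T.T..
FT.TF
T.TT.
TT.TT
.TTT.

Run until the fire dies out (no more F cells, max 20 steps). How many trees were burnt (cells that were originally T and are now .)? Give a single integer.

Step 1: +4 fires, +2 burnt (F count now 4)
Step 2: +2 fires, +4 burnt (F count now 2)
Step 3: +3 fires, +2 burnt (F count now 3)
Step 4: +3 fires, +3 burnt (F count now 3)
Step 5: +1 fires, +3 burnt (F count now 1)
Step 6: +0 fires, +1 burnt (F count now 0)
Fire out after step 6
Initially T: 14, now '.': 24
Total burnt (originally-T cells now '.'): 13

Answer: 13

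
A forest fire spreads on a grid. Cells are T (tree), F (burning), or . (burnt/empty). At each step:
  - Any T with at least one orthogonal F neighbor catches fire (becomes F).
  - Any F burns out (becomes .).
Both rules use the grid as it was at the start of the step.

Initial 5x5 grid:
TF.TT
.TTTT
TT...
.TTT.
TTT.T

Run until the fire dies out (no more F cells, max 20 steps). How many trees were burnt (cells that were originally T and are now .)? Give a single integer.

Answer: 15

Derivation:
Step 1: +2 fires, +1 burnt (F count now 2)
Step 2: +2 fires, +2 burnt (F count now 2)
Step 3: +3 fires, +2 burnt (F count now 3)
Step 4: +4 fires, +3 burnt (F count now 4)
Step 5: +4 fires, +4 burnt (F count now 4)
Step 6: +0 fires, +4 burnt (F count now 0)
Fire out after step 6
Initially T: 16, now '.': 24
Total burnt (originally-T cells now '.'): 15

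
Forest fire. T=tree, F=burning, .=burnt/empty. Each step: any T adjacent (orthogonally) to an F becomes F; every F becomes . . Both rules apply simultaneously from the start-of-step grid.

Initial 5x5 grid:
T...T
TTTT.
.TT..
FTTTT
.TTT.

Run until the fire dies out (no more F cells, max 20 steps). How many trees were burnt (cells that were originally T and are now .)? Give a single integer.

Answer: 14

Derivation:
Step 1: +1 fires, +1 burnt (F count now 1)
Step 2: +3 fires, +1 burnt (F count now 3)
Step 3: +4 fires, +3 burnt (F count now 4)
Step 4: +4 fires, +4 burnt (F count now 4)
Step 5: +2 fires, +4 burnt (F count now 2)
Step 6: +0 fires, +2 burnt (F count now 0)
Fire out after step 6
Initially T: 15, now '.': 24
Total burnt (originally-T cells now '.'): 14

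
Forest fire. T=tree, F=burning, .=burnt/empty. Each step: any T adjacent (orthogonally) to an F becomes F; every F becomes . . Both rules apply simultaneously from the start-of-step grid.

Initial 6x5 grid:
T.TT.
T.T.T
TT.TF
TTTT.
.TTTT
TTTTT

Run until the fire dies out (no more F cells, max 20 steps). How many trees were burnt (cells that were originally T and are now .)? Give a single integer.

Answer: 19

Derivation:
Step 1: +2 fires, +1 burnt (F count now 2)
Step 2: +1 fires, +2 burnt (F count now 1)
Step 3: +2 fires, +1 burnt (F count now 2)
Step 4: +4 fires, +2 burnt (F count now 4)
Step 5: +5 fires, +4 burnt (F count now 5)
Step 6: +2 fires, +5 burnt (F count now 2)
Step 7: +2 fires, +2 burnt (F count now 2)
Step 8: +1 fires, +2 burnt (F count now 1)
Step 9: +0 fires, +1 burnt (F count now 0)
Fire out after step 9
Initially T: 22, now '.': 27
Total burnt (originally-T cells now '.'): 19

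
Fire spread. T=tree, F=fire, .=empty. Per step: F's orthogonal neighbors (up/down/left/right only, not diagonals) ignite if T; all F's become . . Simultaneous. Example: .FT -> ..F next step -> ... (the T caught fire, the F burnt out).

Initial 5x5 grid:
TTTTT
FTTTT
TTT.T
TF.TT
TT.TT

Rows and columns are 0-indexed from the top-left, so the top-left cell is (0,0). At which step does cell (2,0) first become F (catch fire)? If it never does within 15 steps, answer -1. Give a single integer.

Step 1: cell (2,0)='F' (+6 fires, +2 burnt)
  -> target ignites at step 1
Step 2: cell (2,0)='.' (+4 fires, +6 burnt)
Step 3: cell (2,0)='.' (+2 fires, +4 burnt)
Step 4: cell (2,0)='.' (+2 fires, +2 burnt)
Step 5: cell (2,0)='.' (+2 fires, +2 burnt)
Step 6: cell (2,0)='.' (+1 fires, +2 burnt)
Step 7: cell (2,0)='.' (+2 fires, +1 burnt)
Step 8: cell (2,0)='.' (+1 fires, +2 burnt)
Step 9: cell (2,0)='.' (+0 fires, +1 burnt)
  fire out at step 9

1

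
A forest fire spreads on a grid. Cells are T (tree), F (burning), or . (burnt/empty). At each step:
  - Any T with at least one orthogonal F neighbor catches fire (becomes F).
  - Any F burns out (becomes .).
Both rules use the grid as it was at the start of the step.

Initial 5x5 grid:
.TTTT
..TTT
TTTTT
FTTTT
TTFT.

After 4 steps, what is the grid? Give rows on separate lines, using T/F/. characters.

Step 1: 6 trees catch fire, 2 burn out
  .TTTT
  ..TTT
  FTTTT
  .FFTT
  FF.F.
Step 2: 3 trees catch fire, 6 burn out
  .TTTT
  ..TTT
  .FFTT
  ...FT
  .....
Step 3: 3 trees catch fire, 3 burn out
  .TTTT
  ..FTT
  ...FT
  ....F
  .....
Step 4: 3 trees catch fire, 3 burn out
  .TFTT
  ...FT
  ....F
  .....
  .....

.TFTT
...FT
....F
.....
.....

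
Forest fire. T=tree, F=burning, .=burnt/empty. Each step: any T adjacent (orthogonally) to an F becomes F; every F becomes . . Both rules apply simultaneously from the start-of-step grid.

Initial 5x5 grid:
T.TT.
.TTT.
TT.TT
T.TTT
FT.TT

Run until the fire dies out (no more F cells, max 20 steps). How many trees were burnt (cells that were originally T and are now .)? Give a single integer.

Step 1: +2 fires, +1 burnt (F count now 2)
Step 2: +1 fires, +2 burnt (F count now 1)
Step 3: +1 fires, +1 burnt (F count now 1)
Step 4: +1 fires, +1 burnt (F count now 1)
Step 5: +1 fires, +1 burnt (F count now 1)
Step 6: +2 fires, +1 burnt (F count now 2)
Step 7: +2 fires, +2 burnt (F count now 2)
Step 8: +2 fires, +2 burnt (F count now 2)
Step 9: +3 fires, +2 burnt (F count now 3)
Step 10: +1 fires, +3 burnt (F count now 1)
Step 11: +0 fires, +1 burnt (F count now 0)
Fire out after step 11
Initially T: 17, now '.': 24
Total burnt (originally-T cells now '.'): 16

Answer: 16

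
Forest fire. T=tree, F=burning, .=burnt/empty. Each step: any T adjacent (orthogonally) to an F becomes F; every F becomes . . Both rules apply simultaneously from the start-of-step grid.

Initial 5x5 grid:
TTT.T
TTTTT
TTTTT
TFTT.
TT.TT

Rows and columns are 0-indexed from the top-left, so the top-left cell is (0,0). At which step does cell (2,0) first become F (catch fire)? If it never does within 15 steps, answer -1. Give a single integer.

Step 1: cell (2,0)='T' (+4 fires, +1 burnt)
Step 2: cell (2,0)='F' (+5 fires, +4 burnt)
  -> target ignites at step 2
Step 3: cell (2,0)='.' (+5 fires, +5 burnt)
Step 4: cell (2,0)='.' (+5 fires, +5 burnt)
Step 5: cell (2,0)='.' (+1 fires, +5 burnt)
Step 6: cell (2,0)='.' (+1 fires, +1 burnt)
Step 7: cell (2,0)='.' (+0 fires, +1 burnt)
  fire out at step 7

2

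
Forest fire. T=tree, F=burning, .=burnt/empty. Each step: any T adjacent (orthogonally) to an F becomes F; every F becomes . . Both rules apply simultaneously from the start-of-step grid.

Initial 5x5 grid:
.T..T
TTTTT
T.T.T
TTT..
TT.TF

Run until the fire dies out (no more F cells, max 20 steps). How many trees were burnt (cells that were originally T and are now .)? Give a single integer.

Step 1: +1 fires, +1 burnt (F count now 1)
Step 2: +0 fires, +1 burnt (F count now 0)
Fire out after step 2
Initially T: 16, now '.': 10
Total burnt (originally-T cells now '.'): 1

Answer: 1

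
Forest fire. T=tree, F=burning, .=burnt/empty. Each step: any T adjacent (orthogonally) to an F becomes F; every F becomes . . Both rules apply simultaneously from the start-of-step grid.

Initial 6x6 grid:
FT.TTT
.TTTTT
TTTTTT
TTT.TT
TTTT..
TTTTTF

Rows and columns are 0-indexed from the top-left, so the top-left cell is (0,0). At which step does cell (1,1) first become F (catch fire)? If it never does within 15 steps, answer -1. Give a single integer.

Step 1: cell (1,1)='T' (+2 fires, +2 burnt)
Step 2: cell (1,1)='F' (+2 fires, +2 burnt)
  -> target ignites at step 2
Step 3: cell (1,1)='.' (+4 fires, +2 burnt)
Step 4: cell (1,1)='.' (+6 fires, +4 burnt)
Step 5: cell (1,1)='.' (+7 fires, +6 burnt)
Step 6: cell (1,1)='.' (+4 fires, +7 burnt)
Step 7: cell (1,1)='.' (+3 fires, +4 burnt)
Step 8: cell (1,1)='.' (+1 fires, +3 burnt)
Step 9: cell (1,1)='.' (+0 fires, +1 burnt)
  fire out at step 9

2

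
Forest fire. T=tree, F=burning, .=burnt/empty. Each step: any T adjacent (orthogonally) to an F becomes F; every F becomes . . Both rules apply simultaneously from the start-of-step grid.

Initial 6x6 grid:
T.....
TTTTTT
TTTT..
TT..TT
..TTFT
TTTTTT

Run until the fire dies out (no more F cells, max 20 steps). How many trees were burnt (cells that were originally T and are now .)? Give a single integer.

Step 1: +4 fires, +1 burnt (F count now 4)
Step 2: +4 fires, +4 burnt (F count now 4)
Step 3: +1 fires, +4 burnt (F count now 1)
Step 4: +1 fires, +1 burnt (F count now 1)
Step 5: +1 fires, +1 burnt (F count now 1)
Step 6: +0 fires, +1 burnt (F count now 0)
Fire out after step 6
Initially T: 24, now '.': 23
Total burnt (originally-T cells now '.'): 11

Answer: 11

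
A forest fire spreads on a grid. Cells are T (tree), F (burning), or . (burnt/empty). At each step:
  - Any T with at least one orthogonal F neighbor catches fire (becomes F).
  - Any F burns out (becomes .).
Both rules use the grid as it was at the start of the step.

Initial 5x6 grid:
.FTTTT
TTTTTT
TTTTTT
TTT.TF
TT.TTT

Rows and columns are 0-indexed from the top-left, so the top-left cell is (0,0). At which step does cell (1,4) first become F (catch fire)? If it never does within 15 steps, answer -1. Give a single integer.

Step 1: cell (1,4)='T' (+5 fires, +2 burnt)
Step 2: cell (1,4)='T' (+7 fires, +5 burnt)
Step 3: cell (1,4)='F' (+9 fires, +7 burnt)
  -> target ignites at step 3
Step 4: cell (1,4)='.' (+3 fires, +9 burnt)
Step 5: cell (1,4)='.' (+1 fires, +3 burnt)
Step 6: cell (1,4)='.' (+0 fires, +1 burnt)
  fire out at step 6

3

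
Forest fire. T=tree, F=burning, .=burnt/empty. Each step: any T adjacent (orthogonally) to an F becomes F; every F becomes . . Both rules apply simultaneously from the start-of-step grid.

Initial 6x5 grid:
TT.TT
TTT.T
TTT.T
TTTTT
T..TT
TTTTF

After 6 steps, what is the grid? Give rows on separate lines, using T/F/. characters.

Step 1: 2 trees catch fire, 1 burn out
  TT.TT
  TTT.T
  TTT.T
  TTTTT
  T..TF
  TTTF.
Step 2: 3 trees catch fire, 2 burn out
  TT.TT
  TTT.T
  TTT.T
  TTTTF
  T..F.
  TTF..
Step 3: 3 trees catch fire, 3 burn out
  TT.TT
  TTT.T
  TTT.F
  TTTF.
  T....
  TF...
Step 4: 3 trees catch fire, 3 burn out
  TT.TT
  TTT.F
  TTT..
  TTF..
  T....
  F....
Step 5: 4 trees catch fire, 3 burn out
  TT.TF
  TTT..
  TTF..
  TF...
  F....
  .....
Step 6: 4 trees catch fire, 4 burn out
  TT.F.
  TTF..
  TF...
  F....
  .....
  .....

TT.F.
TTF..
TF...
F....
.....
.....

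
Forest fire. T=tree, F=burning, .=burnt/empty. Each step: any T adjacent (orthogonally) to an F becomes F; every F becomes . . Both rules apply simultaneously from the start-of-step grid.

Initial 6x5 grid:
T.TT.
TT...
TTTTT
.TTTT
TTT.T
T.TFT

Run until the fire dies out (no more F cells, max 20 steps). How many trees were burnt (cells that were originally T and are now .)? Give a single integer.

Step 1: +2 fires, +1 burnt (F count now 2)
Step 2: +2 fires, +2 burnt (F count now 2)
Step 3: +3 fires, +2 burnt (F count now 3)
Step 4: +5 fires, +3 burnt (F count now 5)
Step 5: +3 fires, +5 burnt (F count now 3)
Step 6: +2 fires, +3 burnt (F count now 2)
Step 7: +1 fires, +2 burnt (F count now 1)
Step 8: +1 fires, +1 burnt (F count now 1)
Step 9: +0 fires, +1 burnt (F count now 0)
Fire out after step 9
Initially T: 21, now '.': 28
Total burnt (originally-T cells now '.'): 19

Answer: 19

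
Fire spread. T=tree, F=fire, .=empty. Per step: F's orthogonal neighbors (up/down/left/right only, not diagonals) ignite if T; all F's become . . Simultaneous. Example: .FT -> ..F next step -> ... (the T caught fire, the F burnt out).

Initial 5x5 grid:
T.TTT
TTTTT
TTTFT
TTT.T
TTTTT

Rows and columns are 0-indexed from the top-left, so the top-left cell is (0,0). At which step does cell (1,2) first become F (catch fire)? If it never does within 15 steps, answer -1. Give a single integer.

Step 1: cell (1,2)='T' (+3 fires, +1 burnt)
Step 2: cell (1,2)='F' (+6 fires, +3 burnt)
  -> target ignites at step 2
Step 3: cell (1,2)='.' (+7 fires, +6 burnt)
Step 4: cell (1,2)='.' (+4 fires, +7 burnt)
Step 5: cell (1,2)='.' (+2 fires, +4 burnt)
Step 6: cell (1,2)='.' (+0 fires, +2 burnt)
  fire out at step 6

2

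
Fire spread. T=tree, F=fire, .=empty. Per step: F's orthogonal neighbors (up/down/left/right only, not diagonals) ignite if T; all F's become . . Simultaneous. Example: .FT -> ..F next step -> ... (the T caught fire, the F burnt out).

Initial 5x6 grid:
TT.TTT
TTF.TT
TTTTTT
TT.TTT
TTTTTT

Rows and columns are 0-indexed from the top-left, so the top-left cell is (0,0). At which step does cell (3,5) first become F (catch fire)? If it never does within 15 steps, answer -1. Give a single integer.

Step 1: cell (3,5)='T' (+2 fires, +1 burnt)
Step 2: cell (3,5)='T' (+4 fires, +2 burnt)
Step 3: cell (3,5)='T' (+5 fires, +4 burnt)
Step 4: cell (3,5)='T' (+6 fires, +5 burnt)
Step 5: cell (3,5)='F' (+6 fires, +6 burnt)
  -> target ignites at step 5
Step 6: cell (3,5)='.' (+3 fires, +6 burnt)
Step 7: cell (3,5)='.' (+0 fires, +3 burnt)
  fire out at step 7

5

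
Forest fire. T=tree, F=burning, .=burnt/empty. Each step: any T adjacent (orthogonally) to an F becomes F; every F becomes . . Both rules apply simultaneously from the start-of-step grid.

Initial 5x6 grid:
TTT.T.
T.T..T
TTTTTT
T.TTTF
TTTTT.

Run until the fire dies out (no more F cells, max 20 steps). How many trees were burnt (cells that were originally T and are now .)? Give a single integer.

Answer: 21

Derivation:
Step 1: +2 fires, +1 burnt (F count now 2)
Step 2: +4 fires, +2 burnt (F count now 4)
Step 3: +3 fires, +4 burnt (F count now 3)
Step 4: +2 fires, +3 burnt (F count now 2)
Step 5: +3 fires, +2 burnt (F count now 3)
Step 6: +3 fires, +3 burnt (F count now 3)
Step 7: +3 fires, +3 burnt (F count now 3)
Step 8: +1 fires, +3 burnt (F count now 1)
Step 9: +0 fires, +1 burnt (F count now 0)
Fire out after step 9
Initially T: 22, now '.': 29
Total burnt (originally-T cells now '.'): 21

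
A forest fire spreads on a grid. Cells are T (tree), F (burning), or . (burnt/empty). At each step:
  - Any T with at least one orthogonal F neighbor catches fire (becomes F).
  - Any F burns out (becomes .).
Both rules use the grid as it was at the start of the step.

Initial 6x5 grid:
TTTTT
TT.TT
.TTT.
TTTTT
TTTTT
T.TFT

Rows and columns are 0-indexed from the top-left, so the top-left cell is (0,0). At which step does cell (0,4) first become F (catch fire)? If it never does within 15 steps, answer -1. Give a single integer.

Step 1: cell (0,4)='T' (+3 fires, +1 burnt)
Step 2: cell (0,4)='T' (+3 fires, +3 burnt)
Step 3: cell (0,4)='T' (+4 fires, +3 burnt)
Step 4: cell (0,4)='T' (+4 fires, +4 burnt)
Step 5: cell (0,4)='T' (+5 fires, +4 burnt)
Step 6: cell (0,4)='F' (+3 fires, +5 burnt)
  -> target ignites at step 6
Step 7: cell (0,4)='.' (+2 fires, +3 burnt)
Step 8: cell (0,4)='.' (+1 fires, +2 burnt)
Step 9: cell (0,4)='.' (+0 fires, +1 burnt)
  fire out at step 9

6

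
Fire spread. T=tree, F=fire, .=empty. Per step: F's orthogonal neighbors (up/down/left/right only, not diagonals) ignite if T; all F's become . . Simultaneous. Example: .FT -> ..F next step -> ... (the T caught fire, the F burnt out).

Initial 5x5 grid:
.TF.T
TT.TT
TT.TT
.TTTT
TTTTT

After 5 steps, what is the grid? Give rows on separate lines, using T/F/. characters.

Step 1: 1 trees catch fire, 1 burn out
  .F..T
  TT.TT
  TT.TT
  .TTTT
  TTTTT
Step 2: 1 trees catch fire, 1 burn out
  ....T
  TF.TT
  TT.TT
  .TTTT
  TTTTT
Step 3: 2 trees catch fire, 1 burn out
  ....T
  F..TT
  TF.TT
  .TTTT
  TTTTT
Step 4: 2 trees catch fire, 2 burn out
  ....T
  ...TT
  F..TT
  .FTTT
  TTTTT
Step 5: 2 trees catch fire, 2 burn out
  ....T
  ...TT
  ...TT
  ..FTT
  TFTTT

....T
...TT
...TT
..FTT
TFTTT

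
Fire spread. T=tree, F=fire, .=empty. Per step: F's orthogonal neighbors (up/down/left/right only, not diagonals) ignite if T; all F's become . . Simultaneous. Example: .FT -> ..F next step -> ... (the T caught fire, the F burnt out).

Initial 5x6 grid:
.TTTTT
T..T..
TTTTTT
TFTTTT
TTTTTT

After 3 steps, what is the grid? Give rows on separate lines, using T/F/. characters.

Step 1: 4 trees catch fire, 1 burn out
  .TTTTT
  T..T..
  TFTTTT
  F.FTTT
  TFTTTT
Step 2: 5 trees catch fire, 4 burn out
  .TTTTT
  T..T..
  F.FTTT
  ...FTT
  F.FTTT
Step 3: 4 trees catch fire, 5 burn out
  .TTTTT
  F..T..
  ...FTT
  ....FT
  ...FTT

.TTTTT
F..T..
...FTT
....FT
...FTT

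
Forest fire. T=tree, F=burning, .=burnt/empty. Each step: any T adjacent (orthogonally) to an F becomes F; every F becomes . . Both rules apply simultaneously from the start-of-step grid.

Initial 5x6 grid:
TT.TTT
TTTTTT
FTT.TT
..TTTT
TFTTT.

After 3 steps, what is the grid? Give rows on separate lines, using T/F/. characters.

Step 1: 4 trees catch fire, 2 burn out
  TT.TTT
  FTTTTT
  .FT.TT
  ..TTTT
  F.FTT.
Step 2: 5 trees catch fire, 4 burn out
  FT.TTT
  .FTTTT
  ..F.TT
  ..FTTT
  ...FT.
Step 3: 4 trees catch fire, 5 burn out
  .F.TTT
  ..FTTT
  ....TT
  ...FTT
  ....F.

.F.TTT
..FTTT
....TT
...FTT
....F.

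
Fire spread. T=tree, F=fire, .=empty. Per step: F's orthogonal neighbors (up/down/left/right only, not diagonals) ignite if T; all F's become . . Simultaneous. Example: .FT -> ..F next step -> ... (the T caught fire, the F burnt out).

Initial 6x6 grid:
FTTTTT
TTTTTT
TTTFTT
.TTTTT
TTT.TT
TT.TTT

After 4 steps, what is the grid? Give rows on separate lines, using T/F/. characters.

Step 1: 6 trees catch fire, 2 burn out
  .FTTTT
  FTTFTT
  TTF.FT
  .TTFTT
  TTT.TT
  TT.TTT
Step 2: 10 trees catch fire, 6 burn out
  ..FFTT
  .FF.FT
  FF...F
  .TF.FT
  TTT.TT
  TT.TTT
Step 3: 6 trees catch fire, 10 burn out
  ....FT
  .....F
  ......
  .F...F
  TTF.FT
  TT.TTT
Step 4: 4 trees catch fire, 6 burn out
  .....F
  ......
  ......
  ......
  TF...F
  TT.TFT

.....F
......
......
......
TF...F
TT.TFT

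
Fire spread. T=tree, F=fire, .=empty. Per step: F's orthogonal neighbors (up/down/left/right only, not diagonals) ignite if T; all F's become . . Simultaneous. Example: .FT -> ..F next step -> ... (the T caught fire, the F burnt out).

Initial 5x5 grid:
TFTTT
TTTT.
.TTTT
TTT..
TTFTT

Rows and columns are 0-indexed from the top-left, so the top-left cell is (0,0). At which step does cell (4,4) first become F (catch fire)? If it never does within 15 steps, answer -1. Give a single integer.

Step 1: cell (4,4)='T' (+6 fires, +2 burnt)
Step 2: cell (4,4)='F' (+8 fires, +6 burnt)
  -> target ignites at step 2
Step 3: cell (4,4)='.' (+4 fires, +8 burnt)
Step 4: cell (4,4)='.' (+1 fires, +4 burnt)
Step 5: cell (4,4)='.' (+0 fires, +1 burnt)
  fire out at step 5

2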